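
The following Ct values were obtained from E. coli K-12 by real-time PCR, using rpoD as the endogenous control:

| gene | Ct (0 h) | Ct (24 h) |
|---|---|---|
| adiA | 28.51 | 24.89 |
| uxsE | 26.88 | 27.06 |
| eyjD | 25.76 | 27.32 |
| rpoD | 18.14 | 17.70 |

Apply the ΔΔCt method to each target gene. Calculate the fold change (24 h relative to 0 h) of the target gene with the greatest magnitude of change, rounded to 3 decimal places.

9.063

adiA: ΔΔCt = (24.89−17.70) − (28.51−18.14) = 7.19 − 10.37 = -3.18; fold change = 2^3.18 = 9.063
uxsE: ΔΔCt = (27.06−17.70) − (26.88−18.14) = 9.36 − 8.74 = 0.62; fold change = 2^-0.62 = 0.651
eyjD: ΔΔCt = (27.32−17.70) − (25.76−18.14) = 9.62 − 7.62 = 2.00; fold change = 2^-2.00 = 0.250
adiA has the largest |ΔΔCt| = 3.18.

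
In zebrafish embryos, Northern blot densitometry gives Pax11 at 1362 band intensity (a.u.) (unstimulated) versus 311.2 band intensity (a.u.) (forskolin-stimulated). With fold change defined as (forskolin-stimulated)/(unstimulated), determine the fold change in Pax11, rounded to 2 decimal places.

0.23

Fold change = 311.2 / 1362 = 0.228
Pax11 is downregulated.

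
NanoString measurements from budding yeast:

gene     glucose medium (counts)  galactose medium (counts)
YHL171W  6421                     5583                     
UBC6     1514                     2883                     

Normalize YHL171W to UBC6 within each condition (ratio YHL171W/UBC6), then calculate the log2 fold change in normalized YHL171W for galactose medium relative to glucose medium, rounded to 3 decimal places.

-1.131

YHL171W/UBC6 (glucose medium) = 6421 / 1514 = 4.2411
YHL171W/UBC6 (galactose medium) = 5583 / 2883 = 1.9365
Fold change = 1.9365 / 4.2411 = 0.4566
log2(0.4566) = -1.1310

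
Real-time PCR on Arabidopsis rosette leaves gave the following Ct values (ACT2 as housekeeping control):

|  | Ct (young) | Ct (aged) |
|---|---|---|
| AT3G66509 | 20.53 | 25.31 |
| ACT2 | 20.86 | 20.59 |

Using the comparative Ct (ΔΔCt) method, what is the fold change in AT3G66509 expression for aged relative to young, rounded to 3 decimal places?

0.030

ΔCt(young) = 20.530 − 20.860 = -0.330
ΔCt(aged) = 25.310 − 20.590 = 4.720
ΔΔCt = 4.720 − (-0.330) = 5.050
Fold change = 2^(−5.050) = 0.0302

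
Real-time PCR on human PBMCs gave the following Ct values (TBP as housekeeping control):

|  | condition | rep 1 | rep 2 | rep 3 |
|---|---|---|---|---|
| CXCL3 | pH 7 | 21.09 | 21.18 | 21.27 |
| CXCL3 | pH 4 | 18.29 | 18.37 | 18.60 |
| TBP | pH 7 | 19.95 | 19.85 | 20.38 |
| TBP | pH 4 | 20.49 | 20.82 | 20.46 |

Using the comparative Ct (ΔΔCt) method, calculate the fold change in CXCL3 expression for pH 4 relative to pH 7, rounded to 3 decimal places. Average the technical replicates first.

Mean Ct: CXCL3 pH 7 21.180; CXCL3 pH 4 18.420; TBP pH 7 20.060; TBP pH 4 20.590
ΔCt(pH 7) = 21.180 − 20.060 = 1.120
ΔCt(pH 4) = 18.420 − 20.590 = -2.170
ΔΔCt = -2.170 − 1.120 = -3.290
Fold change = 2^(−(-3.290)) = 2^3.290 = 9.7811

9.781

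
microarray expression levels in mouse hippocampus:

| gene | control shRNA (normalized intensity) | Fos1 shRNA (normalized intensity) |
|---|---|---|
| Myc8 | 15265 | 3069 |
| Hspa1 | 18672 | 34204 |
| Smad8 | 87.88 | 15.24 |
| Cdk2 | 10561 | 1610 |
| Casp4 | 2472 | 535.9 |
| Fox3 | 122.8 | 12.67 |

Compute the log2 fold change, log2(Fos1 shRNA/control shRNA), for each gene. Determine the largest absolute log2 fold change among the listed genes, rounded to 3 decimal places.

log2(3069/15265) = -2.314  (Myc8)
log2(34204/18672) = 0.873  (Hspa1)
log2(15.24/87.88) = -2.528  (Smad8)
log2(1610/10561) = -2.714  (Cdk2)
log2(535.9/2472) = -2.206  (Casp4)
log2(12.67/122.8) = -3.277  (Fox3)
The largest magnitude belongs to Fox3.

3.277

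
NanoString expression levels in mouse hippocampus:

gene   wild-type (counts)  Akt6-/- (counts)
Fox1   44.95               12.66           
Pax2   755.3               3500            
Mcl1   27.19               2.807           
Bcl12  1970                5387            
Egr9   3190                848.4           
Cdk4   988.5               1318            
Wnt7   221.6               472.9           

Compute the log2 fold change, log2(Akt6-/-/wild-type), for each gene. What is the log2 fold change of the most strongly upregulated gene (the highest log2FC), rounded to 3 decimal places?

2.212

log2(12.66/44.95) = -1.828  (Fox1)
log2(3500/755.3) = 2.212  (Pax2)
log2(2.807/27.19) = -3.276  (Mcl1)
log2(5387/1970) = 1.451  (Bcl12)
log2(848.4/3190) = -1.911  (Egr9)
log2(1318/988.5) = 0.415  (Cdk4)
log2(472.9/221.6) = 1.094  (Wnt7)
Pax2 is most strongly upregulated.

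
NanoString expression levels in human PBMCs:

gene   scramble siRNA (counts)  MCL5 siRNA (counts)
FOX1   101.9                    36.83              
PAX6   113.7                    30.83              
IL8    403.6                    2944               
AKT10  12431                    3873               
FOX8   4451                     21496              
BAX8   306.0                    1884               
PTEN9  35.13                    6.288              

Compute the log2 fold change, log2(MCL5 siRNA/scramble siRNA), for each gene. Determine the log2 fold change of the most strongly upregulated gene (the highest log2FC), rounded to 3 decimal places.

2.867

log2(36.83/101.9) = -1.468  (FOX1)
log2(30.83/113.7) = -1.883  (PAX6)
log2(2944/403.6) = 2.867  (IL8)
log2(3873/12431) = -1.682  (AKT10)
log2(21496/4451) = 2.272  (FOX8)
log2(1884/306.0) = 2.622  (BAX8)
log2(6.288/35.13) = -2.482  (PTEN9)
IL8 is most strongly upregulated.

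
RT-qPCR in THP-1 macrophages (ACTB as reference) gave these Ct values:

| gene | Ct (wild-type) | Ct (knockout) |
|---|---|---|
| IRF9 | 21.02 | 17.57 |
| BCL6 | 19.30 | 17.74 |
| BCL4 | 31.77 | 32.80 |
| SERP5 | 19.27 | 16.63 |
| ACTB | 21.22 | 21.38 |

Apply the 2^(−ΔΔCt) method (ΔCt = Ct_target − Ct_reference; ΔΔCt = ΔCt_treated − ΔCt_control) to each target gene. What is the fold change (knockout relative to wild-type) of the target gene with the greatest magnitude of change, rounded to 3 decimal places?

IRF9: ΔΔCt = (17.57−21.38) − (21.02−21.22) = -3.81 − (-0.20) = -3.61; fold change = 2^3.61 = 12.210
BCL6: ΔΔCt = (17.74−21.38) − (19.30−21.22) = -3.64 − (-1.92) = -1.72; fold change = 2^1.72 = 3.294
BCL4: ΔΔCt = (32.80−21.38) − (31.77−21.22) = 11.42 − 10.55 = 0.87; fold change = 2^-0.87 = 0.547
SERP5: ΔΔCt = (16.63−21.38) − (19.27−21.22) = -4.75 − (-1.95) = -2.80; fold change = 2^2.80 = 6.964
IRF9 has the largest |ΔΔCt| = 3.61.

12.210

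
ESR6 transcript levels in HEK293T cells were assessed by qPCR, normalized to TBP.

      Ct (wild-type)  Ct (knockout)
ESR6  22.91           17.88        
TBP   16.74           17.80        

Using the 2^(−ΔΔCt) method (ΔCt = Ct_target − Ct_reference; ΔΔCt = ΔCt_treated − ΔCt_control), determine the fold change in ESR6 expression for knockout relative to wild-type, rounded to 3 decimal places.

ΔCt(wild-type) = 22.910 − 16.740 = 6.170
ΔCt(knockout) = 17.880 − 17.800 = 0.080
ΔΔCt = 0.080 − 6.170 = -6.090
Fold change = 2^(−(-6.090)) = 2^6.090 = 68.1197

68.120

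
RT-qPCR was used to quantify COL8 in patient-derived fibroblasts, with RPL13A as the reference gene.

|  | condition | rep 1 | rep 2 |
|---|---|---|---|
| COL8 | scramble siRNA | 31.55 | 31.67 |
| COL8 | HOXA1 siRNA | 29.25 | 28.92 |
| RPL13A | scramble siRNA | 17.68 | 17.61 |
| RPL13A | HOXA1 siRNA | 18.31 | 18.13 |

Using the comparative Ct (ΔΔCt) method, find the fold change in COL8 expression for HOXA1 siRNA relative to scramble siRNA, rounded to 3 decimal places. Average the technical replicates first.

8.574

Mean Ct: COL8 scramble siRNA 31.610; COL8 HOXA1 siRNA 29.085; RPL13A scramble siRNA 17.645; RPL13A HOXA1 siRNA 18.220
ΔCt(scramble siRNA) = 31.610 − 17.645 = 13.965
ΔCt(HOXA1 siRNA) = 29.085 − 18.220 = 10.865
ΔΔCt = 10.865 − 13.965 = -3.100
Fold change = 2^(−(-3.100)) = 2^3.100 = 8.5742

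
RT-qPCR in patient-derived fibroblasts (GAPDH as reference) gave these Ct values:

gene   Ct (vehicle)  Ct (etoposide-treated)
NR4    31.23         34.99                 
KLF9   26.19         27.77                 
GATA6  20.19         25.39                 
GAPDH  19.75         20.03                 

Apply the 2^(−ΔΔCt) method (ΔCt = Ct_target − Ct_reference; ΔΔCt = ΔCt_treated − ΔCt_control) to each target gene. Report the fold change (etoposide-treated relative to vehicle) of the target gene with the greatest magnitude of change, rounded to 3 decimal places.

NR4: ΔΔCt = (34.99−20.03) − (31.23−19.75) = 14.96 − 11.48 = 3.48; fold change = 2^-3.48 = 0.090
KLF9: ΔΔCt = (27.77−20.03) − (26.19−19.75) = 7.74 − 6.44 = 1.30; fold change = 2^-1.30 = 0.406
GATA6: ΔΔCt = (25.39−20.03) − (20.19−19.75) = 5.36 − 0.44 = 4.92; fold change = 2^-4.92 = 0.033
GATA6 has the largest |ΔΔCt| = 4.92.

0.033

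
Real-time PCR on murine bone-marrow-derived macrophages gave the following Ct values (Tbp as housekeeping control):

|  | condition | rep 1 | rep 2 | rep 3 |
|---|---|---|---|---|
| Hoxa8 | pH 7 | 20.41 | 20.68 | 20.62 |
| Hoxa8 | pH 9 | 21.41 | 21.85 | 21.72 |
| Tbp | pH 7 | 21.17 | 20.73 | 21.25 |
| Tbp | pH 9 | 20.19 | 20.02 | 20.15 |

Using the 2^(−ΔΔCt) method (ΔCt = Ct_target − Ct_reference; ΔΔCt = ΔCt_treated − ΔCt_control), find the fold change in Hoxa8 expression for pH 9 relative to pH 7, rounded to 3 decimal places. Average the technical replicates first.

Mean Ct: Hoxa8 pH 7 20.570; Hoxa8 pH 9 21.660; Tbp pH 7 21.050; Tbp pH 9 20.120
ΔCt(pH 7) = 20.570 − 21.050 = -0.480
ΔCt(pH 9) = 21.660 − 20.120 = 1.540
ΔΔCt = 1.540 − (-0.480) = 2.020
Fold change = 2^(−2.020) = 0.2466

0.247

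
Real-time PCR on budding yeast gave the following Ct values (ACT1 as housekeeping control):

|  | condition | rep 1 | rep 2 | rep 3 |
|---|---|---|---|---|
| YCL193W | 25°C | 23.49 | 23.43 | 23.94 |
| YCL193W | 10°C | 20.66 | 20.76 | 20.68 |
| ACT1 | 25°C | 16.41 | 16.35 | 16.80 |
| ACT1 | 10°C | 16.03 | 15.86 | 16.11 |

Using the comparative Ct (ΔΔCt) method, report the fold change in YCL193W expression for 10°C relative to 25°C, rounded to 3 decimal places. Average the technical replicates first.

5.278

Mean Ct: YCL193W 25°C 23.620; YCL193W 10°C 20.700; ACT1 25°C 16.520; ACT1 10°C 16.000
ΔCt(25°C) = 23.620 − 16.520 = 7.100
ΔCt(10°C) = 20.700 − 16.000 = 4.700
ΔΔCt = 4.700 − 7.100 = -2.400
Fold change = 2^(−(-2.400)) = 2^2.400 = 5.2780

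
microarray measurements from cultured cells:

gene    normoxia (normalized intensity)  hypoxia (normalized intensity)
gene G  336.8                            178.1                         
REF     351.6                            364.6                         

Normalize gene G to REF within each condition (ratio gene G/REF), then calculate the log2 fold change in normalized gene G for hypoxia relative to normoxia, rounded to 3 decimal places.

gene G/REF (normoxia) = 336.8 / 351.6 = 0.95791
gene G/REF (hypoxia) = 178.1 / 364.6 = 0.48848
Fold change = 0.48848 / 0.95791 = 0.5099
log2(0.5099) = -0.9716

-0.972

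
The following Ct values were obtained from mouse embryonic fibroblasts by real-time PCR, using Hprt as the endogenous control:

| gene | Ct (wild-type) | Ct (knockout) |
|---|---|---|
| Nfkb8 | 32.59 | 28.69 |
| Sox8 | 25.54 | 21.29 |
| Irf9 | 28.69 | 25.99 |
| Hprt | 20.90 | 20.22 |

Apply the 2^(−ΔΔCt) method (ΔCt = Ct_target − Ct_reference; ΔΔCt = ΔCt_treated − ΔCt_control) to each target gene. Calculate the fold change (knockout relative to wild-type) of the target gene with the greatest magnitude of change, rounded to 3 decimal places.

11.876

Nfkb8: ΔΔCt = (28.69−20.22) − (32.59−20.90) = 8.47 − 11.69 = -3.22; fold change = 2^3.22 = 9.318
Sox8: ΔΔCt = (21.29−20.22) − (25.54−20.90) = 1.07 − 4.64 = -3.57; fold change = 2^3.57 = 11.876
Irf9: ΔΔCt = (25.99−20.22) − (28.69−20.90) = 5.77 − 7.79 = -2.02; fold change = 2^2.02 = 4.056
Sox8 has the largest |ΔΔCt| = 3.57.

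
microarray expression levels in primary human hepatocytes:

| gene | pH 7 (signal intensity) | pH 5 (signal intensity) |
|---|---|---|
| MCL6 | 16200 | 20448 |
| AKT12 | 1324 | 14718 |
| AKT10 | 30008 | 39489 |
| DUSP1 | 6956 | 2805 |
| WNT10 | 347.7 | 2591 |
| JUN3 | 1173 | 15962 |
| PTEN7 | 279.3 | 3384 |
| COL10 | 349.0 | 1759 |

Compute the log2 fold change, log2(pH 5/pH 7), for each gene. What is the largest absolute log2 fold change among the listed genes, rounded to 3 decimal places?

log2(20448/16200) = 0.336  (MCL6)
log2(14718/1324) = 3.475  (AKT12)
log2(39489/30008) = 0.396  (AKT10)
log2(2805/6956) = -1.310  (DUSP1)
log2(2591/347.7) = 2.898  (WNT10)
log2(15962/1173) = 3.766  (JUN3)
log2(3384/279.3) = 3.599  (PTEN7)
log2(1759/349.0) = 2.333  (COL10)
The largest magnitude belongs to JUN3.

3.766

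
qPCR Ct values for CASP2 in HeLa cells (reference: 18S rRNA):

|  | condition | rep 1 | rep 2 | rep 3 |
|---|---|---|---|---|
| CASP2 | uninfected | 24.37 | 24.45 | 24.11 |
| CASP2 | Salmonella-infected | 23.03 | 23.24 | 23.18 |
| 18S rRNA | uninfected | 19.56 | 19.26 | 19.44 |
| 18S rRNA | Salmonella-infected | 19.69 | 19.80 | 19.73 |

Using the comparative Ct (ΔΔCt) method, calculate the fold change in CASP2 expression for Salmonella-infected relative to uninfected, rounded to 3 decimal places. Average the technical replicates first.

Mean Ct: CASP2 uninfected 24.310; CASP2 Salmonella-infected 23.150; 18S rRNA uninfected 19.420; 18S rRNA Salmonella-infected 19.740
ΔCt(uninfected) = 24.310 − 19.420 = 4.890
ΔCt(Salmonella-infected) = 23.150 − 19.740 = 3.410
ΔΔCt = 3.410 − 4.890 = -1.480
Fold change = 2^(−(-1.480)) = 2^1.480 = 2.7895

2.789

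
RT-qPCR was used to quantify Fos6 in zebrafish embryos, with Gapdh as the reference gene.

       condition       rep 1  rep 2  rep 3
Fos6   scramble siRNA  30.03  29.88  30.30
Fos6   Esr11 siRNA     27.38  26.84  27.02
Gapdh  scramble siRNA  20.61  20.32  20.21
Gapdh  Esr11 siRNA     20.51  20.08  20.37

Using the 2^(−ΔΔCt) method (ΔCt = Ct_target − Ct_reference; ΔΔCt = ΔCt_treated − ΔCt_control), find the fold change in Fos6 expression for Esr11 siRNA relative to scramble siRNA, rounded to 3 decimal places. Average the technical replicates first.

7.621

Mean Ct: Fos6 scramble siRNA 30.070; Fos6 Esr11 siRNA 27.080; Gapdh scramble siRNA 20.380; Gapdh Esr11 siRNA 20.320
ΔCt(scramble siRNA) = 30.070 − 20.380 = 9.690
ΔCt(Esr11 siRNA) = 27.080 − 20.320 = 6.760
ΔΔCt = 6.760 − 9.690 = -2.930
Fold change = 2^(−(-2.930)) = 2^2.930 = 7.6211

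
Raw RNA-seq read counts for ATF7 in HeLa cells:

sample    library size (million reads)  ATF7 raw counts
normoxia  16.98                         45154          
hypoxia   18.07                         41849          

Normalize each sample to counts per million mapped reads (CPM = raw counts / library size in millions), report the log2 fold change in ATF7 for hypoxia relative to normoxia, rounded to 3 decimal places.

CPM(normoxia) = 45154 / 16.98 = 2659.2462
CPM(hypoxia) = 41849 / 18.07 = 2315.9380
Fold change = 2315.9380 / 2659.2462 = 0.87090
log2(0.87090) = -0.1994

-0.199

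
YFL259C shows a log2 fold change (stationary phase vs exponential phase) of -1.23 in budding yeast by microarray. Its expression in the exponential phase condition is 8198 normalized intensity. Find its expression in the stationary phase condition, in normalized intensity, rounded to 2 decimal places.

Fold change = 2^(-1.23) = 0.4263
stationary phase expression = 8198 × 0.4263 = 3494.95

3494.95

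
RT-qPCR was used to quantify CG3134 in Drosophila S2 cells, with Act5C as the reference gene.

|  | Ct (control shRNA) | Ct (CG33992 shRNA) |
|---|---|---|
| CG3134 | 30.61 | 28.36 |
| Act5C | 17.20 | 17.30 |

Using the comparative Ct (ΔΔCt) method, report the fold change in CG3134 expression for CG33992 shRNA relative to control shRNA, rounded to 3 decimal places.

ΔCt(control shRNA) = 30.610 − 17.200 = 13.410
ΔCt(CG33992 shRNA) = 28.360 − 17.300 = 11.060
ΔΔCt = 11.060 − 13.410 = -2.350
Fold change = 2^(−(-2.350)) = 2^2.350 = 5.0982

5.098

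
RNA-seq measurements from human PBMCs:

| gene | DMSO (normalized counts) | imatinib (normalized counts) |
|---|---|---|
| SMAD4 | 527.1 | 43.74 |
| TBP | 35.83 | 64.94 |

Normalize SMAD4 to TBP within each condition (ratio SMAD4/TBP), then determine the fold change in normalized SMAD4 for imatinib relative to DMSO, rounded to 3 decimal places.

SMAD4/TBP (DMSO) = 527.1 / 35.83 = 14.711
SMAD4/TBP (imatinib) = 43.74 / 64.94 = 0.67354
Fold change = 0.67354 / 14.711 = 0.0458

0.046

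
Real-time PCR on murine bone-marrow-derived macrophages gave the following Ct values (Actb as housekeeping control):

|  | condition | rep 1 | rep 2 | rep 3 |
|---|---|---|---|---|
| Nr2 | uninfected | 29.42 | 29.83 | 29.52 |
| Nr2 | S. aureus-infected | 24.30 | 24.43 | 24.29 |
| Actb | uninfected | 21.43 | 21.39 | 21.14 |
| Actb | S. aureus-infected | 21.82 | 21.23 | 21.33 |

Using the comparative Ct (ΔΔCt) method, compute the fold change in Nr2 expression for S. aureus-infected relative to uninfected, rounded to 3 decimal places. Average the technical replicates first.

Mean Ct: Nr2 uninfected 29.590; Nr2 S. aureus-infected 24.340; Actb uninfected 21.320; Actb S. aureus-infected 21.460
ΔCt(uninfected) = 29.590 − 21.320 = 8.270
ΔCt(S. aureus-infected) = 24.340 − 21.460 = 2.880
ΔΔCt = 2.880 − 8.270 = -5.390
Fold change = 2^(−(-5.390)) = 2^5.390 = 41.9326

41.933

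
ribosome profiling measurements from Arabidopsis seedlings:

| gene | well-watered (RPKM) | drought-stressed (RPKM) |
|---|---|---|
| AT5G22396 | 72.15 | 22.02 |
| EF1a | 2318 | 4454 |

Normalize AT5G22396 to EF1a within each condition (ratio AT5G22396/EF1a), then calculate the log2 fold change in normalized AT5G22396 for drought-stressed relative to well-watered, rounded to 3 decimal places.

-2.654

AT5G22396/EF1a (well-watered) = 72.15 / 2318 = 0.031126
AT5G22396/EF1a (drought-stressed) = 22.02 / 4454 = 0.0049439
Fold change = 0.0049439 / 0.031126 = 0.1588
log2(0.1588) = -2.6544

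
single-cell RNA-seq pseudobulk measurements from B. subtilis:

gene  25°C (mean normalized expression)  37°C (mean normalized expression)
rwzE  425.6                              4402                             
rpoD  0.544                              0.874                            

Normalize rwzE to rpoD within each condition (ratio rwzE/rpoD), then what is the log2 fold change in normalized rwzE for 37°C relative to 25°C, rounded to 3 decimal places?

2.687

rwzE/rpoD (25°C) = 425.6 / 0.544 = 782.35
rwzE/rpoD (37°C) = 4402 / 0.874 = 5036.6
Fold change = 5036.6 / 782.35 = 6.4378
log2(6.4378) = 2.6866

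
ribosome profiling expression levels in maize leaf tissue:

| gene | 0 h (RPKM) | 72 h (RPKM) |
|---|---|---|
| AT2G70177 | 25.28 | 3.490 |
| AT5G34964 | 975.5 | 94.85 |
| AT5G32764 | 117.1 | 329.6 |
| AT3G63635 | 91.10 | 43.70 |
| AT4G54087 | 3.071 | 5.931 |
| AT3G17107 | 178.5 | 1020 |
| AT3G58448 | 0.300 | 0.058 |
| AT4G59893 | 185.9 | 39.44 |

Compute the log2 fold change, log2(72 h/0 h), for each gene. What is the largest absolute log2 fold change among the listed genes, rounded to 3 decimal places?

log2(3.490/25.28) = -2.857  (AT2G70177)
log2(94.85/975.5) = -3.362  (AT5G34964)
log2(329.6/117.1) = 1.493  (AT5G32764)
log2(43.70/91.10) = -1.060  (AT3G63635)
log2(5.931/3.071) = 0.950  (AT4G54087)
log2(1020/178.5) = 2.515  (AT3G17107)
log2(0.058/0.300) = -2.371  (AT3G58448)
log2(39.44/185.9) = -2.237  (AT4G59893)
The largest magnitude belongs to AT5G34964.

3.362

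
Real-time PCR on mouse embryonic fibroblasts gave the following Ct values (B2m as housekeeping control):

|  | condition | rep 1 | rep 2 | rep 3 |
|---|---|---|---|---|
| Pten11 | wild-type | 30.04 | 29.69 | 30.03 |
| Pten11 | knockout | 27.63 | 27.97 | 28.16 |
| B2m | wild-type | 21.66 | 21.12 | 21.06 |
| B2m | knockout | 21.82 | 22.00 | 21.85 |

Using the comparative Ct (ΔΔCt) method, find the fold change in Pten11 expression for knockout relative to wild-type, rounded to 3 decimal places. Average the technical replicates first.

6.105

Mean Ct: Pten11 wild-type 29.920; Pten11 knockout 27.920; B2m wild-type 21.280; B2m knockout 21.890
ΔCt(wild-type) = 29.920 − 21.280 = 8.640
ΔCt(knockout) = 27.920 − 21.890 = 6.030
ΔΔCt = 6.030 − 8.640 = -2.610
Fold change = 2^(−(-2.610)) = 2^2.610 = 6.1050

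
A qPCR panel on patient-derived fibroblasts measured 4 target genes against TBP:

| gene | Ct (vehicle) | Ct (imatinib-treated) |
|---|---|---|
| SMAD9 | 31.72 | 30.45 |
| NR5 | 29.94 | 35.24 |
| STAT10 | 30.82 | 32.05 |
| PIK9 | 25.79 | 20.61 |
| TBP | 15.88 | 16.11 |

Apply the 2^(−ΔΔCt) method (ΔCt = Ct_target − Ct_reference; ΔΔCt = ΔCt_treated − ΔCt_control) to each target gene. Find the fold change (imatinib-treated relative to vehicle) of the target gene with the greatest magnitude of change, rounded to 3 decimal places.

42.518

SMAD9: ΔΔCt = (30.45−16.11) − (31.72−15.88) = 14.34 − 15.84 = -1.50; fold change = 2^1.50 = 2.828
NR5: ΔΔCt = (35.24−16.11) − (29.94−15.88) = 19.13 − 14.06 = 5.07; fold change = 2^-5.07 = 0.030
STAT10: ΔΔCt = (32.05−16.11) − (30.82−15.88) = 15.94 − 14.94 = 1.00; fold change = 2^-1.00 = 0.500
PIK9: ΔΔCt = (20.61−16.11) − (25.79−15.88) = 4.50 − 9.91 = -5.41; fold change = 2^5.41 = 42.518
PIK9 has the largest |ΔΔCt| = 5.41.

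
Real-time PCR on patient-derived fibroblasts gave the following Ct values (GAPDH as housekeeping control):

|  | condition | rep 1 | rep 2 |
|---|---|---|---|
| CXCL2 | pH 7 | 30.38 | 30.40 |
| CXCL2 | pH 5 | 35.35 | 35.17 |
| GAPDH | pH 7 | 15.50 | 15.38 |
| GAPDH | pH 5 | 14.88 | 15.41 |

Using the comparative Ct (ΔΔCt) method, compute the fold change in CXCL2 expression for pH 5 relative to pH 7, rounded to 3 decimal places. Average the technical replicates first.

Mean Ct: CXCL2 pH 7 30.390; CXCL2 pH 5 35.260; GAPDH pH 7 15.440; GAPDH pH 5 15.145
ΔCt(pH 7) = 30.390 − 15.440 = 14.950
ΔCt(pH 5) = 35.260 − 15.145 = 20.115
ΔΔCt = 20.115 − 14.950 = 5.165
Fold change = 2^(−5.165) = 0.0279

0.028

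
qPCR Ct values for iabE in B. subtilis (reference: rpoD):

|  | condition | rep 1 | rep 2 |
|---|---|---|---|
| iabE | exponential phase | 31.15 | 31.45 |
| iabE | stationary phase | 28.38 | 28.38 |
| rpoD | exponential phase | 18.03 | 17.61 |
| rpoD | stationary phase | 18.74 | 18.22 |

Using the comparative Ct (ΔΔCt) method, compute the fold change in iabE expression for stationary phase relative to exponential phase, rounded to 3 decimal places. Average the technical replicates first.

11.959

Mean Ct: iabE exponential phase 31.300; iabE stationary phase 28.380; rpoD exponential phase 17.820; rpoD stationary phase 18.480
ΔCt(exponential phase) = 31.300 − 17.820 = 13.480
ΔCt(stationary phase) = 28.380 − 18.480 = 9.900
ΔΔCt = 9.900 − 13.480 = -3.580
Fold change = 2^(−(-3.580)) = 2^3.580 = 11.9588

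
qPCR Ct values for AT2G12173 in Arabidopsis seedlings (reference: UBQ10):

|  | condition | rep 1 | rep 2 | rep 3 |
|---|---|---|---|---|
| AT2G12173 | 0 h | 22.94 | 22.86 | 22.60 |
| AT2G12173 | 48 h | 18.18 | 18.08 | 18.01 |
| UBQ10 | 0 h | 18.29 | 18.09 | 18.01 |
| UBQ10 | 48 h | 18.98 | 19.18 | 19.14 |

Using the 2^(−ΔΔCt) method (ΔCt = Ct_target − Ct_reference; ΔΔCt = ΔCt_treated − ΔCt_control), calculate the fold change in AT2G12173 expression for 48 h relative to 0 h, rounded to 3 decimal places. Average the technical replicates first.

51.268

Mean Ct: AT2G12173 0 h 22.800; AT2G12173 48 h 18.090; UBQ10 0 h 18.130; UBQ10 48 h 19.100
ΔCt(0 h) = 22.800 − 18.130 = 4.670
ΔCt(48 h) = 18.090 − 19.100 = -1.010
ΔΔCt = -1.010 − 4.670 = -5.680
Fold change = 2^(−(-5.680)) = 2^5.680 = 51.2685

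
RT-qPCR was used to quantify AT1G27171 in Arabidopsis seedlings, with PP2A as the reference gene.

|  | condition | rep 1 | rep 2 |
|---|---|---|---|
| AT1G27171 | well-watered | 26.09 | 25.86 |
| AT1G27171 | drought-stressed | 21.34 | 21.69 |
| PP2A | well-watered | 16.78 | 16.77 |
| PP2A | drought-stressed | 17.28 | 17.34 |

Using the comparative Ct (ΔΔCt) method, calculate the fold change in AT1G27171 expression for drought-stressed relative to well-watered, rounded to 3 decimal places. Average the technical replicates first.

Mean Ct: AT1G27171 well-watered 25.975; AT1G27171 drought-stressed 21.515; PP2A well-watered 16.775; PP2A drought-stressed 17.310
ΔCt(well-watered) = 25.975 − 16.775 = 9.200
ΔCt(drought-stressed) = 21.515 − 17.310 = 4.205
ΔΔCt = 4.205 − 9.200 = -4.995
Fold change = 2^(−(-4.995)) = 2^4.995 = 31.8893

31.889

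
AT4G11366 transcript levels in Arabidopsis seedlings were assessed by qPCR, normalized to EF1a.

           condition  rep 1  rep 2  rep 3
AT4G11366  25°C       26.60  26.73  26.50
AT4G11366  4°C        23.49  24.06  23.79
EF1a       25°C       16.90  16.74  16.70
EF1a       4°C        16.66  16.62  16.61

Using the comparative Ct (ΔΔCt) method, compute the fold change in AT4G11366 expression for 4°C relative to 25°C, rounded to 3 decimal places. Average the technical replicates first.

Mean Ct: AT4G11366 25°C 26.610; AT4G11366 4°C 23.780; EF1a 25°C 16.780; EF1a 4°C 16.630
ΔCt(25°C) = 26.610 − 16.780 = 9.830
ΔCt(4°C) = 23.780 − 16.630 = 7.150
ΔΔCt = 7.150 − 9.830 = -2.680
Fold change = 2^(−(-2.680)) = 2^2.680 = 6.4086

6.409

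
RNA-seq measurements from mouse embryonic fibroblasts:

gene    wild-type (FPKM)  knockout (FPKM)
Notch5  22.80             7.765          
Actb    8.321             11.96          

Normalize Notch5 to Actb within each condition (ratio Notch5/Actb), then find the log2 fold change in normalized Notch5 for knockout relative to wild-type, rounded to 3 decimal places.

-2.077

Notch5/Actb (wild-type) = 22.80 / 8.321 = 2.7401
Notch5/Actb (knockout) = 7.765 / 11.96 = 0.64925
Fold change = 0.64925 / 2.7401 = 0.2369
log2(0.2369) = -2.0774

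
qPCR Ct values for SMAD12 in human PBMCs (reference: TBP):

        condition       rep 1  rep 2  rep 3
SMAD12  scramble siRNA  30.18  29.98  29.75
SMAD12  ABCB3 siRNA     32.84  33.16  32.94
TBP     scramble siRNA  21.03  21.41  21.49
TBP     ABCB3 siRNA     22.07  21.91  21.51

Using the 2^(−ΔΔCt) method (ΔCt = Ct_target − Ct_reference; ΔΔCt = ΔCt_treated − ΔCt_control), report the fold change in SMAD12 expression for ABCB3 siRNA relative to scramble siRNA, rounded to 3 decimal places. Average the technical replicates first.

0.178

Mean Ct: SMAD12 scramble siRNA 29.970; SMAD12 ABCB3 siRNA 32.980; TBP scramble siRNA 21.310; TBP ABCB3 siRNA 21.830
ΔCt(scramble siRNA) = 29.970 − 21.310 = 8.660
ΔCt(ABCB3 siRNA) = 32.980 − 21.830 = 11.150
ΔΔCt = 11.150 − 8.660 = 2.490
Fold change = 2^(−2.490) = 0.1780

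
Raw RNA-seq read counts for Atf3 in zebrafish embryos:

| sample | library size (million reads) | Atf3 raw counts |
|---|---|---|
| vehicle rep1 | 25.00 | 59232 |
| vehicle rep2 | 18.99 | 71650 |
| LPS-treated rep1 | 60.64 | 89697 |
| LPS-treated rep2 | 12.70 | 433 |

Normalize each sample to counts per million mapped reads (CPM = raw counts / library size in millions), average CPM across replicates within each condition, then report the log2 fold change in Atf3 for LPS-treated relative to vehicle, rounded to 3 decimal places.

CPM(vehicle rep1) = 59232 / 25.00 = 2369.2800
CPM(vehicle rep2) = 71650 / 18.99 = 3773.0384
CPM(LPS-treated rep1) = 89697 / 60.64 = 1479.1722
CPM(LPS-treated rep2) = 433 / 12.70 = 34.0945
mean CPM(vehicle) = 3071.1592; mean CPM(LPS-treated) = 756.6333
Fold change = 756.6333 / 3071.1592 = 0.24637
log2(0.24637) = -2.0211

-2.021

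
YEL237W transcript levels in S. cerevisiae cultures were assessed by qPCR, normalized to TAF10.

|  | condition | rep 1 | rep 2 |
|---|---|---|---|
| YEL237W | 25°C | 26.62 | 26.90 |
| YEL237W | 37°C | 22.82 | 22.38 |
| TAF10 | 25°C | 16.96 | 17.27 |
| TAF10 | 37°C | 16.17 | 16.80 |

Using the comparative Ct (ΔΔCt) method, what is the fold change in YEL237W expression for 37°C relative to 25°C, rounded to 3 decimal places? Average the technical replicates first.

11.551

Mean Ct: YEL237W 25°C 26.760; YEL237W 37°C 22.600; TAF10 25°C 17.115; TAF10 37°C 16.485
ΔCt(25°C) = 26.760 − 17.115 = 9.645
ΔCt(37°C) = 22.600 − 16.485 = 6.115
ΔΔCt = 6.115 − 9.645 = -3.530
Fold change = 2^(−(-3.530)) = 2^3.530 = 11.5514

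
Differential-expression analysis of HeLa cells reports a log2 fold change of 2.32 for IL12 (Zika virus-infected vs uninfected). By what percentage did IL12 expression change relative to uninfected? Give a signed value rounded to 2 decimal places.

399.33%

Fold change = 2^(2.32) = 4.9933
Percent change = (FC − 1) × 100% = (4.9933 − 1) × 100 = 399.33%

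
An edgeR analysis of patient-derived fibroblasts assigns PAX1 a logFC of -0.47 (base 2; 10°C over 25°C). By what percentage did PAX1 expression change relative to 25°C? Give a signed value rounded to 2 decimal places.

Fold change = 2^(-0.47) = 0.7220
Percent change = (FC − 1) × 100% = (0.7220 − 1) × 100 = -27.80%

-27.80%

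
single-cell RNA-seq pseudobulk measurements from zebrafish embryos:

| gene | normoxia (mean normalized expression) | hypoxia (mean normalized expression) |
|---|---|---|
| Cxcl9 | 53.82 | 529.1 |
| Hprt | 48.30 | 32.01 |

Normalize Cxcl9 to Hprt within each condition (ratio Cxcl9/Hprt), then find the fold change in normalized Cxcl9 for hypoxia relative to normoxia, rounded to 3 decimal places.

14.834

Cxcl9/Hprt (normoxia) = 53.82 / 48.30 = 1.1143
Cxcl9/Hprt (hypoxia) = 529.1 / 32.01 = 16.529
Fold change = 16.529 / 1.1143 = 14.8339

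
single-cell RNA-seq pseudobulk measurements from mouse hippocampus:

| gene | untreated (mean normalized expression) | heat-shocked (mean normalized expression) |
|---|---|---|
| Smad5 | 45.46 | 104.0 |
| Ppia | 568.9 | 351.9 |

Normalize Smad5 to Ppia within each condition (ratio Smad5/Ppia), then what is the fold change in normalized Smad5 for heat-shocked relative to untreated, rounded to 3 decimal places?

Smad5/Ppia (untreated) = 45.46 / 568.9 = 0.079909
Smad5/Ppia (heat-shocked) = 104.0 / 351.9 = 0.29554
Fold change = 0.29554 / 0.079909 = 3.6985

3.698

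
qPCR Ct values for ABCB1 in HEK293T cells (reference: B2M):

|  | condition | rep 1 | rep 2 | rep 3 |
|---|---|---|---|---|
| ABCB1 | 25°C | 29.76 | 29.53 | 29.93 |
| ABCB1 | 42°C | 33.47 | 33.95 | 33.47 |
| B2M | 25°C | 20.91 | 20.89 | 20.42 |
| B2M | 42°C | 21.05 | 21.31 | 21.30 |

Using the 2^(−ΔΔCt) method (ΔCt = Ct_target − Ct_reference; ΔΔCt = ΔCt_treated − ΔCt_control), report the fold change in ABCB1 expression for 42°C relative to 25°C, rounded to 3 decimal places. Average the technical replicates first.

0.094

Mean Ct: ABCB1 25°C 29.740; ABCB1 42°C 33.630; B2M 25°C 20.740; B2M 42°C 21.220
ΔCt(25°C) = 29.740 − 20.740 = 9.000
ΔCt(42°C) = 33.630 − 21.220 = 12.410
ΔΔCt = 12.410 − 9.000 = 3.410
Fold change = 2^(−3.410) = 0.0941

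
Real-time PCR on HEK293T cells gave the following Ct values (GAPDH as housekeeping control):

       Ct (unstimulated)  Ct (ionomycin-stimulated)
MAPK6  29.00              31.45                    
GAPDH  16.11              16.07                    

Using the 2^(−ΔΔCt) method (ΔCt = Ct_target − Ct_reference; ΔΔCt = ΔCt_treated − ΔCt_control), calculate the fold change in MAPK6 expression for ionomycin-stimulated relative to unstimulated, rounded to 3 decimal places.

ΔCt(unstimulated) = 29.000 − 16.110 = 12.890
ΔCt(ionomycin-stimulated) = 31.450 − 16.070 = 15.380
ΔΔCt = 15.380 − 12.890 = 2.490
Fold change = 2^(−2.490) = 0.1780

0.178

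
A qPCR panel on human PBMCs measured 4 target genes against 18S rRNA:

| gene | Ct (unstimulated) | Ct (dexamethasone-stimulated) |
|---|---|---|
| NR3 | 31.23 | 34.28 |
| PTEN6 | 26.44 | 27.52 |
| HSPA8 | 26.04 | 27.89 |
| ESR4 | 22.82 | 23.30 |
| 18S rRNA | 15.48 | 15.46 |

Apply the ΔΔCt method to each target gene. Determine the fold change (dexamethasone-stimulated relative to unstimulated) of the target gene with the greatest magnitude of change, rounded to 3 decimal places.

0.119

NR3: ΔΔCt = (34.28−15.46) − (31.23−15.48) = 18.82 − 15.75 = 3.07; fold change = 2^-3.07 = 0.119
PTEN6: ΔΔCt = (27.52−15.46) − (26.44−15.48) = 12.06 − 10.96 = 1.10; fold change = 2^-1.10 = 0.467
HSPA8: ΔΔCt = (27.89−15.46) − (26.04−15.48) = 12.43 − 10.56 = 1.87; fold change = 2^-1.87 = 0.274
ESR4: ΔΔCt = (23.30−15.46) − (22.82−15.48) = 7.84 − 7.34 = 0.50; fold change = 2^-0.50 = 0.707
NR3 has the largest |ΔΔCt| = 3.07.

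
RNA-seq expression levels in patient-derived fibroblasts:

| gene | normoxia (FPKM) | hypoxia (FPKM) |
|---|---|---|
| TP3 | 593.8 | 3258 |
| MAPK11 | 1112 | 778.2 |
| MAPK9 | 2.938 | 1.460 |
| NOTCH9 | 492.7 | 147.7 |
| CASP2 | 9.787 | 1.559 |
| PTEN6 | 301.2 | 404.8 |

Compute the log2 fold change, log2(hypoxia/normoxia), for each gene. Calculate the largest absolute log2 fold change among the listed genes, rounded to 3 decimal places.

2.650

log2(3258/593.8) = 2.456  (TP3)
log2(778.2/1112) = -0.515  (MAPK11)
log2(1.460/2.938) = -1.009  (MAPK9)
log2(147.7/492.7) = -1.738  (NOTCH9)
log2(1.559/9.787) = -2.650  (CASP2)
log2(404.8/301.2) = 0.426  (PTEN6)
The largest magnitude belongs to CASP2.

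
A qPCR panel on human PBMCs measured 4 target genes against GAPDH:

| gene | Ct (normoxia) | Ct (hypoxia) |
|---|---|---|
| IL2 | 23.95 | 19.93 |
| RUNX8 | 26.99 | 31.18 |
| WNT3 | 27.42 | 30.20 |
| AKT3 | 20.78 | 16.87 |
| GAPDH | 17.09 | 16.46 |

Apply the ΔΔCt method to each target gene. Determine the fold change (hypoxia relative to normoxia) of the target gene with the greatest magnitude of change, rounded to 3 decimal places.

0.035

IL2: ΔΔCt = (19.93−16.46) − (23.95−17.09) = 3.47 − 6.86 = -3.39; fold change = 2^3.39 = 10.483
RUNX8: ΔΔCt = (31.18−16.46) − (26.99−17.09) = 14.72 − 9.90 = 4.82; fold change = 2^-4.82 = 0.035
WNT3: ΔΔCt = (30.20−16.46) − (27.42−17.09) = 13.74 − 10.33 = 3.41; fold change = 2^-3.41 = 0.094
AKT3: ΔΔCt = (16.87−16.46) − (20.78−17.09) = 0.41 − 3.69 = -3.28; fold change = 2^3.28 = 9.714
RUNX8 has the largest |ΔΔCt| = 4.82.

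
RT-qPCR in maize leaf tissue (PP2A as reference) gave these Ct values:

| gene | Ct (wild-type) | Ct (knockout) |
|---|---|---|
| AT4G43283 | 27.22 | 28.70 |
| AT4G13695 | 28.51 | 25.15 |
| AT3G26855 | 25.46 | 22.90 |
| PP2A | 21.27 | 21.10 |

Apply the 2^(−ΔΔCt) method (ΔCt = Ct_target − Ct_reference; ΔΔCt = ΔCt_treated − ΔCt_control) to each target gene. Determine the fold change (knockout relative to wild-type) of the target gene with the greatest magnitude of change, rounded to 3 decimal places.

9.126

AT4G43283: ΔΔCt = (28.70−21.10) − (27.22−21.27) = 7.60 − 5.95 = 1.65; fold change = 2^-1.65 = 0.319
AT4G13695: ΔΔCt = (25.15−21.10) − (28.51−21.27) = 4.05 − 7.24 = -3.19; fold change = 2^3.19 = 9.126
AT3G26855: ΔΔCt = (22.90−21.10) − (25.46−21.27) = 1.80 − 4.19 = -2.39; fold change = 2^2.39 = 5.242
AT4G13695 has the largest |ΔΔCt| = 3.19.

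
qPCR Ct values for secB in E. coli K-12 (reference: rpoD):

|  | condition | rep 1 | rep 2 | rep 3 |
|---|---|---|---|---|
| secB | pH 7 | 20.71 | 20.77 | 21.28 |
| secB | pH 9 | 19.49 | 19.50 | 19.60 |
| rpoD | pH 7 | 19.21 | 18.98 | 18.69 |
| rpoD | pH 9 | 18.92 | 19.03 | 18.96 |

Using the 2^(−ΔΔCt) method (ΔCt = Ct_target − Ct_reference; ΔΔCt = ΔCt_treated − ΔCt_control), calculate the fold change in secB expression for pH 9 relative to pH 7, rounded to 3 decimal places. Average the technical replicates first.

2.639

Mean Ct: secB pH 7 20.920; secB pH 9 19.530; rpoD pH 7 18.960; rpoD pH 9 18.970
ΔCt(pH 7) = 20.920 − 18.960 = 1.960
ΔCt(pH 9) = 19.530 − 18.970 = 0.560
ΔΔCt = 0.560 − 1.960 = -1.400
Fold change = 2^(−(-1.400)) = 2^1.400 = 2.6390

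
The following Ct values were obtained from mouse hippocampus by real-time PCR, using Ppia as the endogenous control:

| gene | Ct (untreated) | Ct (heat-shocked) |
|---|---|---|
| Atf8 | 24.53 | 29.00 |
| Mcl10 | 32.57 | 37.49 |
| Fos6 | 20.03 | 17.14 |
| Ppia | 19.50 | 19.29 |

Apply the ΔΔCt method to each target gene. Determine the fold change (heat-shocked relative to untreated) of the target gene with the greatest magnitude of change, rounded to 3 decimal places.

Atf8: ΔΔCt = (29.00−19.29) − (24.53−19.50) = 9.71 − 5.03 = 4.68; fold change = 2^-4.68 = 0.039
Mcl10: ΔΔCt = (37.49−19.29) − (32.57−19.50) = 18.20 − 13.07 = 5.13; fold change = 2^-5.13 = 0.029
Fos6: ΔΔCt = (17.14−19.29) − (20.03−19.50) = -2.15 − 0.53 = -2.68; fold change = 2^2.68 = 6.409
Mcl10 has the largest |ΔΔCt| = 5.13.

0.029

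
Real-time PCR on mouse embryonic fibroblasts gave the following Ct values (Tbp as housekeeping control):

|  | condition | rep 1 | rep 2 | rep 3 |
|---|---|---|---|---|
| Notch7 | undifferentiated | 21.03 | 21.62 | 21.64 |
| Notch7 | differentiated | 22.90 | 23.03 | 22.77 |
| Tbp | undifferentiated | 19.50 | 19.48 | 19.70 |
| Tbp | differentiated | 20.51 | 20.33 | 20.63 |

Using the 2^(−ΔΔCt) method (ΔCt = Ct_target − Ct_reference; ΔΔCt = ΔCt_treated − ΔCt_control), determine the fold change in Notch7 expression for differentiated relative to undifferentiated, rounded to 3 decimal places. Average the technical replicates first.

Mean Ct: Notch7 undifferentiated 21.430; Notch7 differentiated 22.900; Tbp undifferentiated 19.560; Tbp differentiated 20.490
ΔCt(undifferentiated) = 21.430 − 19.560 = 1.870
ΔCt(differentiated) = 22.900 − 20.490 = 2.410
ΔΔCt = 2.410 − 1.870 = 0.540
Fold change = 2^(−0.540) = 0.6878

0.688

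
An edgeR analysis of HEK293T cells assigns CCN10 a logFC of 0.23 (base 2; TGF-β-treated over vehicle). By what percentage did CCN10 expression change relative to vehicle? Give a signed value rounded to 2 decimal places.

17.28%

Fold change = 2^(0.23) = 1.1728
Percent change = (FC − 1) × 100% = (1.1728 − 1) × 100 = 17.28%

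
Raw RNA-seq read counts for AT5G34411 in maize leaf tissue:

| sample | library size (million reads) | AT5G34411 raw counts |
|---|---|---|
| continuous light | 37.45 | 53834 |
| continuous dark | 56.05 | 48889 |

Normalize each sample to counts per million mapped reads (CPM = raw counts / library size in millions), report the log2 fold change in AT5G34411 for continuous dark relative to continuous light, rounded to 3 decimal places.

-0.721

CPM(continuous light) = 53834 / 37.45 = 1437.4900
CPM(continuous dark) = 48889 / 56.05 = 872.2391
Fold change = 872.2391 / 1437.4900 = 0.60678
log2(0.60678) = -0.7208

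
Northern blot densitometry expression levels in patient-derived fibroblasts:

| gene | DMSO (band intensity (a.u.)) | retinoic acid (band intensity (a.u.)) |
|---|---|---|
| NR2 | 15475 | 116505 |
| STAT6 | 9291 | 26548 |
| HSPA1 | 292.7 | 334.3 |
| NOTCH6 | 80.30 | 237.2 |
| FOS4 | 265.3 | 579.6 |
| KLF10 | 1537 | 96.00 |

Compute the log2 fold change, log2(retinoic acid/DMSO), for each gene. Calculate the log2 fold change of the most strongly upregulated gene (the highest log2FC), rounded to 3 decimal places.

2.912

log2(116505/15475) = 2.912  (NR2)
log2(26548/9291) = 1.515  (STAT6)
log2(334.3/292.7) = 0.192  (HSPA1)
log2(237.2/80.30) = 1.563  (NOTCH6)
log2(579.6/265.3) = 1.127  (FOS4)
log2(96.00/1537) = -4.001  (KLF10)
NR2 is most strongly upregulated.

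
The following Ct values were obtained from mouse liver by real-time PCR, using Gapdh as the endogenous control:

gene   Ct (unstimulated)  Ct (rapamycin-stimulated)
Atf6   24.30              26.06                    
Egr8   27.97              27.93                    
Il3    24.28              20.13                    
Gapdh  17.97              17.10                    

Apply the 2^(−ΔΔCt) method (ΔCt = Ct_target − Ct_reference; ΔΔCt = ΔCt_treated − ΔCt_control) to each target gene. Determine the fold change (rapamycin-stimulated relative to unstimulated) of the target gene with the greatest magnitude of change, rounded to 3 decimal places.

Atf6: ΔΔCt = (26.06−17.10) − (24.30−17.97) = 8.96 − 6.33 = 2.63; fold change = 2^-2.63 = 0.162
Egr8: ΔΔCt = (27.93−17.10) − (27.97−17.97) = 10.83 − 10.00 = 0.83; fold change = 2^-0.83 = 0.563
Il3: ΔΔCt = (20.13−17.10) − (24.28−17.97) = 3.03 − 6.31 = -3.28; fold change = 2^3.28 = 9.714
Il3 has the largest |ΔΔCt| = 3.28.

9.714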